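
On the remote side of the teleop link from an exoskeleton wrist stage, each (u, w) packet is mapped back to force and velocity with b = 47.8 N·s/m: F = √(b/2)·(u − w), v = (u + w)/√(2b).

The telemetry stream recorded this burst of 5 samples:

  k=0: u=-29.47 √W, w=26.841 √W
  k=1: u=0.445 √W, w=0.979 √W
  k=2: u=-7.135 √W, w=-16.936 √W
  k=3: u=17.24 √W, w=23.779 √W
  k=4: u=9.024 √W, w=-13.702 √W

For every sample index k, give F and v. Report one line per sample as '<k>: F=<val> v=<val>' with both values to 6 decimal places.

k=0: u−w=-56.311000, u+w=-2.629000; √(b/2)=4.888763, √(2b)=9.777525; F=4.888763×(-56.311)=-275.291112, v=-2.629000/9.777525=-0.268882
k=1: u−w=-0.534000, u+w=1.424000; √(b/2)=4.888763, √(2b)=9.777525; F=4.888763×(-0.534)=-2.610599, v=1.424000/9.777525=0.145640
k=2: u−w=9.801000, u+w=-24.071000; √(b/2)=4.888763, √(2b)=9.777525; F=4.888763×9.801=47.914762, v=-24.071000/9.777525=-2.461870
k=3: u−w=-6.539000, u+w=41.019000; √(b/2)=4.888763, √(2b)=9.777525; F=4.888763×(-6.539)=-31.967619, v=41.019000/9.777525=4.195233
k=4: u−w=22.726000, u+w=-4.678000; √(b/2)=4.888763, √(2b)=9.777525; F=4.888763×22.726=111.102019, v=-4.678000/9.777525=-0.478444

0: F=-275.291112 v=-0.268882
1: F=-2.610599 v=0.145640
2: F=47.914762 v=-2.461870
3: F=-31.967619 v=4.195233
4: F=111.102019 v=-0.478444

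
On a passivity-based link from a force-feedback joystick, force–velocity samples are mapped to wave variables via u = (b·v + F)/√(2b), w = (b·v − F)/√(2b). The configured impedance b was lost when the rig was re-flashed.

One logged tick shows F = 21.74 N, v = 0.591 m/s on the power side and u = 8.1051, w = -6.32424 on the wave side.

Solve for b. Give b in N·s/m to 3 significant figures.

b = 4.54 N·s/m

u + w = 1.78086;  u + w = √(2b)·v, so √(2b) = 1.78086/0.591 = 3.01330.
b = (√(2b))²/2 = 9.07997/2 = 4.53999.
(Check via u − w = 2F/√(2b): u − w = 14.42934, 2F/√(2b) = 14.42937.)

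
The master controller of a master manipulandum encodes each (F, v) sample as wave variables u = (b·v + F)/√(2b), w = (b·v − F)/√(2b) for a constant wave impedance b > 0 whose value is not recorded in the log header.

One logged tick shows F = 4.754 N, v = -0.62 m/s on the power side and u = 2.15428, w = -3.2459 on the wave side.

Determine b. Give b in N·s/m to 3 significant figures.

b = 1.55 N·s/m

u + w = -1.09162;  u + w = √(2b)·v, so √(2b) = -1.09162/(-0.62) = 1.76068.
b = (√(2b))²/2 = 3.09998/2 = 1.54999.
(Check via u − w = 2F/√(2b): u − w = 5.40018, 2F/√(2b) = 5.40019.)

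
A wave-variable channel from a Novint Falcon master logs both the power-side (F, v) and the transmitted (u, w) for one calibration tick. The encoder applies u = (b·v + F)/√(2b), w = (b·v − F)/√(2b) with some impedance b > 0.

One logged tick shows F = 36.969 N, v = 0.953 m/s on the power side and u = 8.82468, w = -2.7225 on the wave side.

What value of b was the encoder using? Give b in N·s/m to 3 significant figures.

b = 20.5 N·s/m

u + w = 6.1022;  u + w = √(2b)·v, so √(2b) = 6.1022/0.953 = 6.4031.
b = (√(2b))²/2 = 41.0000/2 = 20.5000.
(Check via u − w = 2F/√(2b): u − w = 11.5472, 2F/√(2b) = 11.5472.)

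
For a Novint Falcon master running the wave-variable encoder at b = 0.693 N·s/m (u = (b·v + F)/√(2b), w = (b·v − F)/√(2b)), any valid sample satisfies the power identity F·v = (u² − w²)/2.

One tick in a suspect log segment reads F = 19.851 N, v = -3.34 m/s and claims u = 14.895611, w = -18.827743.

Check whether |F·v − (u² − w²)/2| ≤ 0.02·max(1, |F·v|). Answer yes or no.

F·v = 19.851×(-3.34) = -66.302340 W.
(u² − w²)/2 = (221.879227 − 354.483906)/2 = -66.302340 W.
|Δ| = 0.000000;  2% of max(1, |F·v|) = 1.326047.

yes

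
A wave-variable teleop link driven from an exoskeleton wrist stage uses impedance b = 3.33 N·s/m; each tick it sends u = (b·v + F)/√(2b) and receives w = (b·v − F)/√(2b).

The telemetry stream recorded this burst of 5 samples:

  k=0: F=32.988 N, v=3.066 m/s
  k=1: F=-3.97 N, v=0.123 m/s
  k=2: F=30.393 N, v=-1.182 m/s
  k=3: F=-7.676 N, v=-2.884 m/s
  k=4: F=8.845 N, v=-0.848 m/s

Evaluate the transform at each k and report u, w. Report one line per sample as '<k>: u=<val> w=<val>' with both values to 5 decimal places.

k=0: b·v=3.33×3.066=10.20978; √(2b)=2.58070; u=(10.20978+32.988)/2.58070=16.73880, w=(10.20978−32.988)/2.58070=-8.82638
k=1: b·v=3.33×0.123=0.40959; √(2b)=2.58070; u=(0.40959+(-3.97))/2.58070=-1.37963, w=(0.40959−(-3.97))/2.58070=1.69706
k=2: b·v=3.33×(-1.182)=-3.93606; √(2b)=2.58070; u=(-3.93606+30.393)/2.58070=10.25186, w=(-3.93606−30.393)/2.58070=-13.30224
k=3: b·v=3.33×(-2.884)=-9.60372; √(2b)=2.58070; u=(-9.60372+(-7.676))/2.58070=-6.69576, w=(-9.60372−(-7.676))/2.58070=-0.74698
k=4: b·v=3.33×(-0.848)=-2.82384; √(2b)=2.58070; u=(-2.82384+8.845)/2.58070=2.33315, w=(-2.82384−8.845)/2.58070=-4.52158

0: u=16.73880 w=-8.82638
1: u=-1.37963 w=1.69706
2: u=10.25186 w=-13.30224
3: u=-6.69576 w=-0.74698
4: u=2.33315 w=-4.52158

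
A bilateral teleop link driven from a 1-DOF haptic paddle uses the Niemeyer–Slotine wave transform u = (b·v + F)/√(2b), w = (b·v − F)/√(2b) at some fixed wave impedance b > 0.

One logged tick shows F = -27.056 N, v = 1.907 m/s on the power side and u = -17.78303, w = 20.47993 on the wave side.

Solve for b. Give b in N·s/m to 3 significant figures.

b = 1 N·s/m

u + w = 2.69690;  u + w = √(2b)·v, so √(2b) = 2.69690/1.907 = 1.41421.
b = (√(2b))²/2 = 1.99999/2 = 1.00000.
(Check via u − w = 2F/√(2b): u − w = -38.26296, 2F/√(2b) = -38.26304.)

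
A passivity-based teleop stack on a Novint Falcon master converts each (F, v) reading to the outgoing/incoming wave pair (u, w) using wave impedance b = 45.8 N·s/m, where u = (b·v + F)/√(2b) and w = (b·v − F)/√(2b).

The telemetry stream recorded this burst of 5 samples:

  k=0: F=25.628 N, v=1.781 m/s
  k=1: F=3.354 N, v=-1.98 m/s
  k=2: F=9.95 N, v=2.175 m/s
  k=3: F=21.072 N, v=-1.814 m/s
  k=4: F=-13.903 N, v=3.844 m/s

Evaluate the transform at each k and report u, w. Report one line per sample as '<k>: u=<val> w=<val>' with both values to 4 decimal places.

k=0: b·v=45.8×1.781=81.5698; √(2b)=9.5708; u=(81.5698+25.628)/9.5708=11.2005, w=(81.5698−25.628)/9.5708=5.8451
k=1: b·v=45.8×(-1.98)=-90.6840; √(2b)=9.5708; u=(-90.6840+3.354)/9.5708=-9.1246, w=(-90.6840−3.354)/9.5708=-9.8255
k=2: b·v=45.8×2.175=99.6150; √(2b)=9.5708; u=(99.6150+9.95)/9.5708=11.4479, w=(99.6150−9.95)/9.5708=9.3686
k=3: b·v=45.8×(-1.814)=-83.0812; √(2b)=9.5708; u=(-83.0812+21.072)/9.5708=-6.4790, w=(-83.0812−21.072)/9.5708=-10.8824
k=4: b·v=45.8×3.844=176.0552; √(2b)=9.5708; u=(176.0552+(-13.903))/9.5708=16.9424, w=(176.0552−(-13.903))/9.5708=19.8477

0: u=11.2005 w=5.8451
1: u=-9.1246 w=-9.8255
2: u=11.4479 w=9.3686
3: u=-6.4790 w=-10.8824
4: u=16.9424 w=19.8477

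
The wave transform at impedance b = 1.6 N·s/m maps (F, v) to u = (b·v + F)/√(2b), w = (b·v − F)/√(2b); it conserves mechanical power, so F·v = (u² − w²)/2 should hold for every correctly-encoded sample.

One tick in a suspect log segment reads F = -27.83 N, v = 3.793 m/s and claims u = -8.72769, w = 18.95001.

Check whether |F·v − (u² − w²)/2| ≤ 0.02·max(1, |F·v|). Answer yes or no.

F·v = (-27.83)×3.793 = -105.55919 W.
(u² − w²)/2 = (76.17257 − 359.10288)/2 = -141.46515 W.
|Δ| = 35.90596;  2% of max(1, |F·v|) = 2.11118.

no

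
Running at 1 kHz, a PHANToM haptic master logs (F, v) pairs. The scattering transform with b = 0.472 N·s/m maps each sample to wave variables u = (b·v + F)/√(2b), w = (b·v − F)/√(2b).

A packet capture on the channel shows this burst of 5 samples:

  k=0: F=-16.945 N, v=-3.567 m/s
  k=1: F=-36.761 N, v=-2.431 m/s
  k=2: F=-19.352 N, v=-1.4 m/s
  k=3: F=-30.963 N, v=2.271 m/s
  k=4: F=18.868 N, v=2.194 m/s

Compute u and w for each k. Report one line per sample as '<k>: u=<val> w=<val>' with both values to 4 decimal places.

0: u=-19.1732 w=15.7075
1: u=-39.0166 w=36.6547
2: u=-20.5978 w=19.2376
3: u=-30.7649 w=32.9714
4: u=20.4854 w=-18.3537

k=0: b·v=0.472×(-3.567)=-1.6836; √(2b)=0.9716; u=(-1.6836+(-16.945))/0.9716=-19.1732, w=(-1.6836−(-16.945))/0.9716=15.7075
k=1: b·v=0.472×(-2.431)=-1.1474; √(2b)=0.9716; u=(-1.1474+(-36.761))/0.9716=-39.0166, w=(-1.1474−(-36.761))/0.9716=36.6547
k=2: b·v=0.472×(-1.4)=-0.6608; √(2b)=0.9716; u=(-0.6608+(-19.352))/0.9716=-20.5978, w=(-0.6608−(-19.352))/0.9716=19.2376
k=3: b·v=0.472×2.271=1.0719; √(2b)=0.9716; u=(1.0719+(-30.963))/0.9716=-30.7649, w=(1.0719−(-30.963))/0.9716=32.9714
k=4: b·v=0.472×2.194=1.0356; √(2b)=0.9716; u=(1.0356+18.868)/0.9716=20.4854, w=(1.0356−18.868)/0.9716=-18.3537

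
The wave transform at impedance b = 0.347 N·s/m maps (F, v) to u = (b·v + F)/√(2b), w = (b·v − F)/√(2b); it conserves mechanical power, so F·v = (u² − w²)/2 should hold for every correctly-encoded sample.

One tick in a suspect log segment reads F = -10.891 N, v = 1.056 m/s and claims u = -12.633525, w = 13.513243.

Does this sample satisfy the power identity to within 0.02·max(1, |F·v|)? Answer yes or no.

yes

F·v = (-10.891)×1.056 = -11.500896 W.
(u² − w²)/2 = (159.605954 − 182.607736)/2 = -11.500891 W.
|Δ| = 0.000005;  2% of max(1, |F·v|) = 0.230018.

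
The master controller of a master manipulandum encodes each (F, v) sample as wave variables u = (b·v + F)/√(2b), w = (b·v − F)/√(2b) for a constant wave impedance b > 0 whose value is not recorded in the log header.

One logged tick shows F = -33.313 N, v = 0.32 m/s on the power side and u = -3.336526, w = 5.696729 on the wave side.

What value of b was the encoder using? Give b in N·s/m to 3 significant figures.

b = 27.2 N·s/m

u + w = 2.360203;  u + w = √(2b)·v, so √(2b) = 2.360203/0.32 = 7.375634.
b = (√(2b))²/2 = 54.399982/2 = 27.199991.
(Check via u − w = 2F/√(2b): u − w = -9.033255, 2F/√(2b) = -9.033257.)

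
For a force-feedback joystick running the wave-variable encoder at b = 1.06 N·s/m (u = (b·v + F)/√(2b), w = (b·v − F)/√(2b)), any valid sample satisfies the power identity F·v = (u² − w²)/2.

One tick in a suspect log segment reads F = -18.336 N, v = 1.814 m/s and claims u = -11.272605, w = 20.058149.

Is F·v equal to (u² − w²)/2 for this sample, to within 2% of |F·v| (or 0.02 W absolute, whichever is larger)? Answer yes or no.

no

F·v = (-18.336)×1.814 = -33.261504 W.
(u² − w²)/2 = (127.071623 − 402.329341)/2 = -137.628859 W.
|Δ| = 104.367355;  2% of max(1, |F·v|) = 0.665230.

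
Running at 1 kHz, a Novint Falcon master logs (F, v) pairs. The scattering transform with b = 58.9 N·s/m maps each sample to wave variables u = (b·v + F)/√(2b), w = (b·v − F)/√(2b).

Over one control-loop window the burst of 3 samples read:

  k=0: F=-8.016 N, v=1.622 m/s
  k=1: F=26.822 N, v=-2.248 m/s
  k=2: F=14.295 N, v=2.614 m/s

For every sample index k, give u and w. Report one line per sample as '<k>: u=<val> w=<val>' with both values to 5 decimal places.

0: u=8.06369 w=9.54080
1: u=-9.72815 w=-14.67067
2: u=15.50270 w=12.86854

k=0: b·v=58.9×1.622=95.53580; √(2b)=10.85357; u=(95.53580+(-8.016))/10.85357=8.06369, w=(95.53580−(-8.016))/10.85357=9.54080
k=1: b·v=58.9×(-2.248)=-132.40720; √(2b)=10.85357; u=(-132.40720+26.822)/10.85357=-9.72815, w=(-132.40720−26.822)/10.85357=-14.67067
k=2: b·v=58.9×2.614=153.96460; √(2b)=10.85357; u=(153.96460+14.295)/10.85357=15.50270, w=(153.96460−14.295)/10.85357=12.86854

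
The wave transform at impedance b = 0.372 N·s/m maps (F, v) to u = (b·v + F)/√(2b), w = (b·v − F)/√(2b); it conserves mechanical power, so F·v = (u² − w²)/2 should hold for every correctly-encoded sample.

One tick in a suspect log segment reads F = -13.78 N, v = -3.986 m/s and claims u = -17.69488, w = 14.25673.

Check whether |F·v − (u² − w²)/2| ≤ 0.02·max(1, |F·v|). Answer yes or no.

yes

F·v = (-13.78)×(-3.986) = 54.92708 W.
(u² − w²)/2 = (313.10878 − 203.25435)/2 = 54.92721 W.
|Δ| = 0.00013;  2% of max(1, |F·v|) = 1.09854.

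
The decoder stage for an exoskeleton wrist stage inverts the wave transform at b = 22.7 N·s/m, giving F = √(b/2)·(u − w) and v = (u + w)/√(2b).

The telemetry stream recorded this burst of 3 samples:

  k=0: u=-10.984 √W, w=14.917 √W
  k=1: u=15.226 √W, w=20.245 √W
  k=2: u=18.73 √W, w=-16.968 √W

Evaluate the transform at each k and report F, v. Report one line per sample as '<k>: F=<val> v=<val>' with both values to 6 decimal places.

0: F=-87.259850 v=0.583709
1: F=-16.908891 v=5.264359
2: F=120.265709 v=0.261504

k=0: u−w=-25.901000, u+w=3.933000; √(b/2)=3.368976, √(2b)=6.737952; F=3.368976×(-25.901)=-87.259850, v=3.933000/6.737952=0.583709
k=1: u−w=-5.019000, u+w=35.471000; √(b/2)=3.368976, √(2b)=6.737952; F=3.368976×(-5.019)=-16.908891, v=35.471000/6.737952=5.264359
k=2: u−w=35.698000, u+w=1.762000; √(b/2)=3.368976, √(2b)=6.737952; F=3.368976×35.698=120.265709, v=1.762000/6.737952=0.261504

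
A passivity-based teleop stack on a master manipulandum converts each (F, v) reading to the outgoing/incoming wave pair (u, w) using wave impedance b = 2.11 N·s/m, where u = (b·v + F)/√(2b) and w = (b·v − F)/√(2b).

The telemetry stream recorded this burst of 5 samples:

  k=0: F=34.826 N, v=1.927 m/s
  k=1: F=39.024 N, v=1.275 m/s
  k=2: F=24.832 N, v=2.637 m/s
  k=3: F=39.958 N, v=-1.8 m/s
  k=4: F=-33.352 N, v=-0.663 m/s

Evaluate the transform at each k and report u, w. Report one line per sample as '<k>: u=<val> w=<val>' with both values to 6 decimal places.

k=0: b·v=2.11×1.927=4.065970; √(2b)=2.054264; u=(4.065970+34.826)/2.054264=18.932315, w=(4.065970−34.826)/2.054264=-14.973748
k=1: b·v=2.11×1.275=2.690250; √(2b)=2.054264; u=(2.690250+39.024)/2.054264=20.306179, w=(2.690250−39.024)/2.054264=-17.686993
k=2: b·v=2.11×2.637=5.564070; √(2b)=2.054264; u=(5.564070+24.832)/2.054264=14.796575, w=(5.564070−24.832)/2.054264=-9.379482
k=3: b·v=2.11×(-1.8)=-3.798000; √(2b)=2.054264; u=(-3.798000+39.958)/2.054264=17.602413, w=(-3.798000−39.958)/2.054264=-21.300088
k=4: b·v=2.11×(-0.663)=-1.398930; √(2b)=2.054264; u=(-1.398930+(-33.352))/2.054264=-16.916488, w=(-1.398930−(-33.352))/2.054264=15.554511

0: u=18.932315 w=-14.973748
1: u=20.306179 w=-17.686993
2: u=14.796575 w=-9.379482
3: u=17.602413 w=-21.300088
4: u=-16.916488 w=15.554511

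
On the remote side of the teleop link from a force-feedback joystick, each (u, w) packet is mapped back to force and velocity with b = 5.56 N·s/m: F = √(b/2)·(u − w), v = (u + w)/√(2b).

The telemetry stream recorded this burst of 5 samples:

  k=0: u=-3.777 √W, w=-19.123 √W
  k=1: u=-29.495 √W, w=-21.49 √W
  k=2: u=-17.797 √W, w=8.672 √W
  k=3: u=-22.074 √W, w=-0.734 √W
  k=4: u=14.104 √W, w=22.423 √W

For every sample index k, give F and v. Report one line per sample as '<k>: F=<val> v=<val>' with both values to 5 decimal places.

0: F=25.58690 v=-6.86725
1: F=-13.34700 v=-15.28939
2: F=-44.13264 v=-2.73641
3: F=-35.58089 v=-6.83966
4: F=-13.87054 v=10.95372

k=0: u−w=15.34600, u+w=-22.90000; √(b/2)=1.66733, √(2b)=3.33467; F=1.66733×15.346=25.58690, v=-22.90000/3.33467=-6.86725
k=1: u−w=-8.00500, u+w=-50.98500; √(b/2)=1.66733, √(2b)=3.33467; F=1.66733×(-8.005)=-13.34700, v=-50.98500/3.33467=-15.28939
k=2: u−w=-26.46900, u+w=-9.12500; √(b/2)=1.66733, √(2b)=3.33467; F=1.66733×(-26.469)=-44.13264, v=-9.12500/3.33467=-2.73641
k=3: u−w=-21.34000, u+w=-22.80800; √(b/2)=1.66733, √(2b)=3.33467; F=1.66733×(-21.34)=-35.58089, v=-22.80800/3.33467=-6.83966
k=4: u−w=-8.31900, u+w=36.52700; √(b/2)=1.66733, √(2b)=3.33467; F=1.66733×(-8.319)=-13.87054, v=36.52700/3.33467=10.95372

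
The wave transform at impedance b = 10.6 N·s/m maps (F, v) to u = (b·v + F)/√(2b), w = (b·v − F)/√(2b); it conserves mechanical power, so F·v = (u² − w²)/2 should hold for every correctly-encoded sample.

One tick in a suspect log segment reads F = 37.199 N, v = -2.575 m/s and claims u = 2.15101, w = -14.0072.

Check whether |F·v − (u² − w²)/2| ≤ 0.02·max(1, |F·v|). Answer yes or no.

F·v = 37.199×(-2.575) = -95.78742 W.
(u² − w²)/2 = (4.62684 − 196.20165)/2 = -95.78740 W.
|Δ| = 0.00002;  2% of max(1, |F·v|) = 1.91575.

yes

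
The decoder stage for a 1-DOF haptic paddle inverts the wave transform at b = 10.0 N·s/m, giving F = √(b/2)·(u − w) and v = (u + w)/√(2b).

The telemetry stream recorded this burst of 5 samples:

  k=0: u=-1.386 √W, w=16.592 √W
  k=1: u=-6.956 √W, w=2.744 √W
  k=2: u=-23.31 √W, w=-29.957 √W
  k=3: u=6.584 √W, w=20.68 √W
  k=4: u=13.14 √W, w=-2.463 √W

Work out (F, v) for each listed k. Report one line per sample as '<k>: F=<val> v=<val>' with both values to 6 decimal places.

0: F=-40.200030 v=3.400165
1: F=-21.689859 v=-0.941832
2: F=14.863144 v=-11.910863
3: F=-31.519614 v=6.096416
4: F=34.889369 v=2.387450

k=0: u−w=-17.978000, u+w=15.206000; √(b/2)=2.236068, √(2b)=4.472136; F=2.236068×(-17.978)=-40.200030, v=15.206000/4.472136=3.400165
k=1: u−w=-9.700000, u+w=-4.212000; √(b/2)=2.236068, √(2b)=4.472136; F=2.236068×(-9.7)=-21.689859, v=-4.212000/4.472136=-0.941832
k=2: u−w=6.647000, u+w=-53.267000; √(b/2)=2.236068, √(2b)=4.472136; F=2.236068×6.647=14.863144, v=-53.267000/4.472136=-11.910863
k=3: u−w=-14.096000, u+w=27.264000; √(b/2)=2.236068, √(2b)=4.472136; F=2.236068×(-14.096)=-31.519614, v=27.264000/4.472136=6.096416
k=4: u−w=15.603000, u+w=10.677000; √(b/2)=2.236068, √(2b)=4.472136; F=2.236068×15.603=34.889369, v=10.677000/4.472136=2.387450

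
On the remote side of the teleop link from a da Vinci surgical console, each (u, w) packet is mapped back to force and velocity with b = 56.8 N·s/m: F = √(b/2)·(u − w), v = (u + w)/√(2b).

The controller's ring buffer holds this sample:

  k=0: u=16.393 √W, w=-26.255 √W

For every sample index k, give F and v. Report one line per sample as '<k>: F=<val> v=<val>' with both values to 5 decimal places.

k=0: u−w=42.64800, u+w=-9.86200; √(b/2)=5.32917, √(2b)=10.65833; F=5.32917×42.648=227.27823, v=-9.86200/10.65833=-0.92529

0: F=227.27823 v=-0.92529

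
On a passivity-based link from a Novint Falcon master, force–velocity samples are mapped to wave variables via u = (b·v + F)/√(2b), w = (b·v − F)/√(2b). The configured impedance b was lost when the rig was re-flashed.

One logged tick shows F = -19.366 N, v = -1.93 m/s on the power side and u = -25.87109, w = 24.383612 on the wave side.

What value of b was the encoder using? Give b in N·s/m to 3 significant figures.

u + w = -1.487478;  u + w = √(2b)·v, so √(2b) = -1.487478/(-1.93) = 0.770714.
b = (√(2b))²/2 = 0.594000/2 = 0.297000.
(Check via u − w = 2F/√(2b): u − w = -50.254702, 2F/√(2b) = -50.254700.)

b = 0.297 N·s/m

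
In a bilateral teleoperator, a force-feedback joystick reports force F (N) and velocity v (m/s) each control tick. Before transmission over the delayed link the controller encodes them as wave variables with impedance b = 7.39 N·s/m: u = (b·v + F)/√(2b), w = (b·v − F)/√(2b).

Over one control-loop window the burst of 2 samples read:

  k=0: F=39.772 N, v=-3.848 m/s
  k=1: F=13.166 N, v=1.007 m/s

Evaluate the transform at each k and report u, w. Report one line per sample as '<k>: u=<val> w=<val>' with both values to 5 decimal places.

k=0: b·v=7.39×(-3.848)=-28.43672; √(2b)=3.84448; u=(-28.43672+39.772)/3.84448=2.94846, w=(-28.43672−39.772)/3.84448=-17.74200
k=1: b·v=7.39×1.007=7.44173; √(2b)=3.84448; u=(7.44173+13.166)/3.84448=5.36035, w=(7.44173−13.166)/3.84448=-1.48896

0: u=2.94846 w=-17.74200
1: u=5.36035 w=-1.48896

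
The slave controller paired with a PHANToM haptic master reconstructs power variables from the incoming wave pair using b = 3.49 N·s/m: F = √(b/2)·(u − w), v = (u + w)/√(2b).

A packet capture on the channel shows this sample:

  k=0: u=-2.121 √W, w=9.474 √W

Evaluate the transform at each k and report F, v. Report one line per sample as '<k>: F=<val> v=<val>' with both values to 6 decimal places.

k=0: u−w=-11.595000, u+w=7.353000; √(b/2)=1.320984, √(2b)=2.641969; F=1.320984×(-11.595)=-15.316815, v=7.353000/2.641969=2.783152

0: F=-15.316815 v=2.783152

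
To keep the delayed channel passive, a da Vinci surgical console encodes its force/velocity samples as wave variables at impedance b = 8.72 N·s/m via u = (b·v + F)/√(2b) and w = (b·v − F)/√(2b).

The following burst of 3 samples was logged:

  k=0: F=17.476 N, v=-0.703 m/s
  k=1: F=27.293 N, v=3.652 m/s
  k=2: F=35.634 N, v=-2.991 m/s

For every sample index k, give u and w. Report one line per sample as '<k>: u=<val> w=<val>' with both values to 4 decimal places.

k=0: b·v=8.72×(-0.703)=-6.1302; √(2b)=4.1761; u=(-6.1302+17.476)/4.1761=2.7168, w=(-6.1302−17.476)/4.1761=-5.6527
k=1: b·v=8.72×3.652=31.8454; √(2b)=4.1761; u=(31.8454+27.293)/4.1761=14.1611, w=(31.8454−27.293)/4.1761=1.0901
k=2: b·v=8.72×(-2.991)=-26.0815; √(2b)=4.1761; u=(-26.0815+35.634)/4.1761=2.2874, w=(-26.0815−35.634)/4.1761=-14.7782

0: u=2.7168 w=-5.6527
1: u=14.1611 w=1.0901
2: u=2.2874 w=-14.7782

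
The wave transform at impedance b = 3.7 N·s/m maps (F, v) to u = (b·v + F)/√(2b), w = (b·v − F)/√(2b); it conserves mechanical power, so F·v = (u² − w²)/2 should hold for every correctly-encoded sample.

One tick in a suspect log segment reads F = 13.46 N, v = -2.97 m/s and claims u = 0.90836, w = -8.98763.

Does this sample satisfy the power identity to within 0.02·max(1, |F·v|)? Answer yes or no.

F·v = 13.46×(-2.97) = -39.97620 W.
(u² − w²)/2 = (0.82512 − 80.77749)/2 = -39.97619 W.
|Δ| = 0.00001;  2% of max(1, |F·v|) = 0.79952.

yes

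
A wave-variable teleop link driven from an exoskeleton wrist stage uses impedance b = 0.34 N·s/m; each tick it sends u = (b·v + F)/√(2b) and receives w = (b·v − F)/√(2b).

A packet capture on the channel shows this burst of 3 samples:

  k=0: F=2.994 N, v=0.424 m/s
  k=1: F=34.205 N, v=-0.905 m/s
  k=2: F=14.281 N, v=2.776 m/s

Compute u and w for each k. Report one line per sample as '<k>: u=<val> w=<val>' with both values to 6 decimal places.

0: u=3.805578 w=-3.455939
1: u=41.106514 w=-41.852796
2: u=18.462830 w=-16.173682

k=0: b·v=0.34×0.424=0.144160; √(2b)=0.824621; u=(0.144160+2.994)/0.824621=3.805578, w=(0.144160−2.994)/0.824621=-3.455939
k=1: b·v=0.34×(-0.905)=-0.307700; √(2b)=0.824621; u=(-0.307700+34.205)/0.824621=41.106514, w=(-0.307700−34.205)/0.824621=-41.852796
k=2: b·v=0.34×2.776=0.943840; √(2b)=0.824621; u=(0.943840+14.281)/0.824621=18.462830, w=(0.943840−14.281)/0.824621=-16.173682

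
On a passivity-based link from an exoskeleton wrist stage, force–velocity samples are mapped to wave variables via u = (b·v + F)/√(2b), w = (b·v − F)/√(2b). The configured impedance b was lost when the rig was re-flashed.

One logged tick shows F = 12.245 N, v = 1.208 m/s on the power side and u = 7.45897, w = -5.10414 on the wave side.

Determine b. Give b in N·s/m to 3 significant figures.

u + w = 2.35483;  u + w = √(2b)·v, so √(2b) = 2.35483/1.208 = 1.94936.
b = (√(2b))²/2 = 3.80001/2 = 1.90001.
(Check via u − w = 2F/√(2b): u − w = 12.56311, 2F/√(2b) = 12.56308.)

b = 1.9 N·s/m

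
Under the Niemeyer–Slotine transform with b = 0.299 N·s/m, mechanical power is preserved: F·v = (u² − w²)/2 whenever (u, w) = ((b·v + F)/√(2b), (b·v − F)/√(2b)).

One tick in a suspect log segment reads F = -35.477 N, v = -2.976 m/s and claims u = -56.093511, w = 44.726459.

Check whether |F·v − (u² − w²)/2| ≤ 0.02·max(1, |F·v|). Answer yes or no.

no

F·v = (-35.477)×(-2.976) = 105.579552 W.
(u² − w²)/2 = (3146.481976 − 2000.456135)/2 = 573.012921 W.
|Δ| = 467.433369;  2% of max(1, |F·v|) = 2.111591.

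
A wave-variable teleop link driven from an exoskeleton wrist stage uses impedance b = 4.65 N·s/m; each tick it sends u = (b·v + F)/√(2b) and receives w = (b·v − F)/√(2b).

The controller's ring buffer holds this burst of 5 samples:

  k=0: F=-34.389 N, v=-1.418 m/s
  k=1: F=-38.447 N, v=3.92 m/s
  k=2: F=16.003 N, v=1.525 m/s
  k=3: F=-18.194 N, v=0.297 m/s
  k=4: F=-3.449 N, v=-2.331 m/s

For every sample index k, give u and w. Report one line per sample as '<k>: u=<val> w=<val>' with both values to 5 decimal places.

0: u=-13.43876 w=9.11444
1: u=-6.63007 w=18.58446
2: u=7.57290 w=-2.92228
3: u=-5.51318 w=6.41891
4: u=-4.68527 w=-2.42333

k=0: b·v=4.65×(-1.418)=-6.59370; √(2b)=3.04959; u=(-6.59370+(-34.389))/3.04959=-13.43876, w=(-6.59370−(-34.389))/3.04959=9.11444
k=1: b·v=4.65×3.92=18.22800; √(2b)=3.04959; u=(18.22800+(-38.447))/3.04959=-6.63007, w=(18.22800−(-38.447))/3.04959=18.58446
k=2: b·v=4.65×1.525=7.09125; √(2b)=3.04959; u=(7.09125+16.003)/3.04959=7.57290, w=(7.09125−16.003)/3.04959=-2.92228
k=3: b·v=4.65×0.297=1.38105; √(2b)=3.04959; u=(1.38105+(-18.194))/3.04959=-5.51318, w=(1.38105−(-18.194))/3.04959=6.41891
k=4: b·v=4.65×(-2.331)=-10.83915; √(2b)=3.04959; u=(-10.83915+(-3.449))/3.04959=-4.68527, w=(-10.83915−(-3.449))/3.04959=-2.42333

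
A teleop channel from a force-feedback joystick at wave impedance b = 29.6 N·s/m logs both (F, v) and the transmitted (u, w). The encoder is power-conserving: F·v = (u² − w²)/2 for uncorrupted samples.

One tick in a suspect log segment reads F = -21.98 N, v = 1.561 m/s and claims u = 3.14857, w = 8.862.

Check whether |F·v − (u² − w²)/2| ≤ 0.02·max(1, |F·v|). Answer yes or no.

F·v = (-21.98)×1.561 = -34.31078 W.
(u² − w²)/2 = (9.91349 − 78.53504)/2 = -34.31078 W.
|Δ| = 0.00000;  2% of max(1, |F·v|) = 0.68622.

yes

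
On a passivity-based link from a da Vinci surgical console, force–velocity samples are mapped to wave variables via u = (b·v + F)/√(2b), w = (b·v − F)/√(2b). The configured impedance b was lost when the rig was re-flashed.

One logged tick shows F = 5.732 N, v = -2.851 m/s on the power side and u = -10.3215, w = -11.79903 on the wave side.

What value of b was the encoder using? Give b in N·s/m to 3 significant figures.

b = 30.1 N·s/m

u + w = -22.1205;  u + w = √(2b)·v, so √(2b) = -22.1205/(-2.851) = 7.7589.
b = (√(2b))²/2 = 60.2000/2 = 30.1000.
(Check via u − w = 2F/√(2b): u − w = 1.4775, 2F/√(2b) = 1.4775.)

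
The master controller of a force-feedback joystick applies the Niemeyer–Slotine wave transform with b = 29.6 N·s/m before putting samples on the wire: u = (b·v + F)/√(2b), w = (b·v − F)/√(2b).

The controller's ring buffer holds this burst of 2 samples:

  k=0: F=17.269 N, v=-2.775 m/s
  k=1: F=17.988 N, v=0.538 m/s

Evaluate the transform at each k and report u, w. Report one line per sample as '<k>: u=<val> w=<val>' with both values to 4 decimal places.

k=0: b·v=29.6×(-2.775)=-82.1400; √(2b)=7.6942; u=(-82.1400+17.269)/7.6942=-8.4312, w=(-82.1400−17.269)/7.6942=-12.9201
k=1: b·v=29.6×0.538=15.9248; √(2b)=7.6942; u=(15.9248+17.988)/7.6942=4.4076, w=(15.9248−17.988)/7.6942=-0.2682

0: u=-8.4312 w=-12.9201
1: u=4.4076 w=-0.2682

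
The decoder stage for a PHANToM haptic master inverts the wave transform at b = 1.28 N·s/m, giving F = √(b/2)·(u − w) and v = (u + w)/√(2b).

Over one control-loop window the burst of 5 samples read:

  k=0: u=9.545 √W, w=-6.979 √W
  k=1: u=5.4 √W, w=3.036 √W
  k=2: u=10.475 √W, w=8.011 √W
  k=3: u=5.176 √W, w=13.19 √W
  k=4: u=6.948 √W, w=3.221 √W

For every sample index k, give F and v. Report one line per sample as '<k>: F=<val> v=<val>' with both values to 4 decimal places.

0: F=13.2192 v=1.6037
1: F=1.8912 v=5.2725
2: F=1.9712 v=11.5537
3: F=-6.4112 v=11.4787
4: F=2.9816 v=6.3556

k=0: u−w=16.5240, u+w=2.5660; √(b/2)=0.8000, √(2b)=1.6000; F=0.8000×16.524=13.2192, v=2.5660/1.6000=1.6037
k=1: u−w=2.3640, u+w=8.4360; √(b/2)=0.8000, √(2b)=1.6000; F=0.8000×2.364=1.8912, v=8.4360/1.6000=5.2725
k=2: u−w=2.4640, u+w=18.4860; √(b/2)=0.8000, √(2b)=1.6000; F=0.8000×2.464=1.9712, v=18.4860/1.6000=11.5537
k=3: u−w=-8.0140, u+w=18.3660; √(b/2)=0.8000, √(2b)=1.6000; F=0.8000×(-8.014)=-6.4112, v=18.3660/1.6000=11.4787
k=4: u−w=3.7270, u+w=10.1690; √(b/2)=0.8000, √(2b)=1.6000; F=0.8000×3.727=2.9816, v=10.1690/1.6000=6.3556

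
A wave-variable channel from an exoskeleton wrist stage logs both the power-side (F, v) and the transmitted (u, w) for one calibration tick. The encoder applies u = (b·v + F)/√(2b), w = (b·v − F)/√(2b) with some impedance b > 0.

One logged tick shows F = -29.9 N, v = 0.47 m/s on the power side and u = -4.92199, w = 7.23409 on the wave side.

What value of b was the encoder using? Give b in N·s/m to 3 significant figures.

b = 12.1 N·s/m

u + w = 2.31210;  u + w = √(2b)·v, so √(2b) = 2.31210/0.47 = 4.91936.
b = (√(2b))²/2 = 24.20012/2 = 12.10006.
(Check via u − w = 2F/√(2b): u − w = -12.15608, 2F/√(2b) = -12.15605.)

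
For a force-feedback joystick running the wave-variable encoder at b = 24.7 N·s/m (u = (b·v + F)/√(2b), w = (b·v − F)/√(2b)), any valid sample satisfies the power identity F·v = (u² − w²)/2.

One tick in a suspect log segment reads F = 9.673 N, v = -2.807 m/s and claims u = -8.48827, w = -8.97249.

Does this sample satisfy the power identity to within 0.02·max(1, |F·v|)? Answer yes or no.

no

F·v = 9.673×(-2.807) = -27.15211 W.
(u² − w²)/2 = (72.05073 − 80.50558)/2 = -4.22742 W.
|Δ| = 22.92469;  2% of max(1, |F·v|) = 0.54304.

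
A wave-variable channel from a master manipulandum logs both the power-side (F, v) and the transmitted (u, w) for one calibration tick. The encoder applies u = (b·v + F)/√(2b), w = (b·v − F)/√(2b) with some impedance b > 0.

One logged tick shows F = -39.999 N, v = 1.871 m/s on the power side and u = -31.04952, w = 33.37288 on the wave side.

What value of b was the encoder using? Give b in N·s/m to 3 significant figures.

u + w = 2.3234;  u + w = √(2b)·v, so √(2b) = 2.3234/1.871 = 1.2418.
b = (√(2b))²/2 = 1.5420/2 = 0.7710.
(Check via u − w = 2F/√(2b): u − w = -64.4224, 2F/√(2b) = -64.4223.)

b = 0.771 N·s/m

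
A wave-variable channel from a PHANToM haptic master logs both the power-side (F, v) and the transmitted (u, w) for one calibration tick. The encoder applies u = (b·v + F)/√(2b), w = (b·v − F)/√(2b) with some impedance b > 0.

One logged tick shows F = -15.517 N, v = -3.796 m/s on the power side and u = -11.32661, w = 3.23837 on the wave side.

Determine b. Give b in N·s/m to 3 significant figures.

b = 2.27 N·s/m

u + w = -8.0882;  u + w = √(2b)·v, so √(2b) = -8.0882/(-3.796) = 2.1307.
b = (√(2b))²/2 = 4.5400/2 = 2.2700.
(Check via u − w = 2F/√(2b): u − w = -14.5650, 2F/√(2b) = -14.5650.)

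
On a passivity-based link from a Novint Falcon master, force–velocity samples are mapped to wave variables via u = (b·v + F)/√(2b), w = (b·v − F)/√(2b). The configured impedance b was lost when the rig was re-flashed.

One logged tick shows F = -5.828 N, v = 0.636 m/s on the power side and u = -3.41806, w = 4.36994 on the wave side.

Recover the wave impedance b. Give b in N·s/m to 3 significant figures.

b = 1.12 N·s/m

u + w = 0.95188;  u + w = √(2b)·v, so √(2b) = 0.95188/0.636 = 1.49667.
b = (√(2b))²/2 = 2.24001/2 = 1.12001.
(Check via u − w = 2F/√(2b): u − w = -7.78800, 2F/√(2b) = -7.78797.)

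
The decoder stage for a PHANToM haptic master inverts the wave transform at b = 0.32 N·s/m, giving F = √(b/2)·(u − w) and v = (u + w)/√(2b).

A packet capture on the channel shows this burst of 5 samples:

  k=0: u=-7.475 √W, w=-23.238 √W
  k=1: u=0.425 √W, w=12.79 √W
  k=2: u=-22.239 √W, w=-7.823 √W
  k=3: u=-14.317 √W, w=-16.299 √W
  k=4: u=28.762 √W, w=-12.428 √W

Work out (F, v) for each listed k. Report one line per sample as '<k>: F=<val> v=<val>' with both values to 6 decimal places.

0: F=6.305200 v=-38.391250
1: F=-4.946000 v=16.518750
2: F=-5.766400 v=-37.577500
3: F=0.792800 v=-38.270000
4: F=16.476000 v=20.417500

k=0: u−w=15.763000, u+w=-30.713000; √(b/2)=0.400000, √(2b)=0.800000; F=0.400000×15.763=6.305200, v=-30.713000/0.800000=-38.391250
k=1: u−w=-12.365000, u+w=13.215000; √(b/2)=0.400000, √(2b)=0.800000; F=0.400000×(-12.365)=-4.946000, v=13.215000/0.800000=16.518750
k=2: u−w=-14.416000, u+w=-30.062000; √(b/2)=0.400000, √(2b)=0.800000; F=0.400000×(-14.416)=-5.766400, v=-30.062000/0.800000=-37.577500
k=3: u−w=1.982000, u+w=-30.616000; √(b/2)=0.400000, √(2b)=0.800000; F=0.400000×1.982=0.792800, v=-30.616000/0.800000=-38.270000
k=4: u−w=41.190000, u+w=16.334000; √(b/2)=0.400000, √(2b)=0.800000; F=0.400000×41.19=16.476000, v=16.334000/0.800000=20.417500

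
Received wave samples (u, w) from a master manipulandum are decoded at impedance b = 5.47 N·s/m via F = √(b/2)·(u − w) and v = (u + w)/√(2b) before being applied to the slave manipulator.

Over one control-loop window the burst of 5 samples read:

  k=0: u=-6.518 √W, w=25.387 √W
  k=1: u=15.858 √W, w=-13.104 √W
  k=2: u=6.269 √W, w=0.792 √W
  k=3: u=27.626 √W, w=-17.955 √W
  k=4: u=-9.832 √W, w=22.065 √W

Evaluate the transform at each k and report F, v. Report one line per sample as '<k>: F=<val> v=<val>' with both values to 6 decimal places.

k=0: u−w=-31.905000, u+w=18.869000; √(b/2)=1.653784, √(2b)=3.307567; F=1.653784×(-31.905)=-52.763964, v=18.869000/3.307567=5.704797
k=1: u−w=28.962000, u+w=2.754000; √(b/2)=1.653784, √(2b)=3.307567; F=1.653784×28.962=47.896879, v=2.754000/3.307567=0.832636
k=2: u−w=5.477000, u+w=7.061000; √(b/2)=1.653784, √(2b)=3.307567; F=1.653784×5.477=9.057772, v=7.061000/3.307567=2.134802
k=3: u−w=45.581000, u+w=9.671000; √(b/2)=1.653784, √(2b)=3.307567; F=1.653784×45.581=75.381108, v=9.671000/3.307567=2.923901
k=4: u−w=-31.897000, u+w=12.233000; √(b/2)=1.653784, √(2b)=3.307567; F=1.653784×(-31.897)=-52.750734, v=12.233000/3.307567=3.698489

0: F=-52.763964 v=5.704797
1: F=47.896879 v=0.832636
2: F=9.057772 v=2.134802
3: F=75.381108 v=2.923901
4: F=-52.750734 v=3.698489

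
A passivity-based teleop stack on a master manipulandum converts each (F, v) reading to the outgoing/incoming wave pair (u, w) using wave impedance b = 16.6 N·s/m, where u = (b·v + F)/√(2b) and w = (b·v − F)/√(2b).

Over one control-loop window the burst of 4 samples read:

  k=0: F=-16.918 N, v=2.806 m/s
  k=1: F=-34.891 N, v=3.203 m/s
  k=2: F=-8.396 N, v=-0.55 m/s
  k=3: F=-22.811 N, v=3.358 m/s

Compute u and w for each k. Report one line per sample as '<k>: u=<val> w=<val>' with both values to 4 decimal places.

0: u=5.1478 w=11.0202
1: u=3.1723 w=15.2832
2: u=-3.0417 w=-0.1274
3: u=5.7154 w=13.6332

k=0: b·v=16.6×2.806=46.5796; √(2b)=5.7619; u=(46.5796+(-16.918))/5.7619=5.1478, w=(46.5796−(-16.918))/5.7619=11.0202
k=1: b·v=16.6×3.203=53.1698; √(2b)=5.7619; u=(53.1698+(-34.891))/5.7619=3.1723, w=(53.1698−(-34.891))/5.7619=15.2832
k=2: b·v=16.6×(-0.55)=-9.1300; √(2b)=5.7619; u=(-9.1300+(-8.396))/5.7619=-3.0417, w=(-9.1300−(-8.396))/5.7619=-0.1274
k=3: b·v=16.6×3.358=55.7428; √(2b)=5.7619; u=(55.7428+(-22.811))/5.7619=5.7154, w=(55.7428−(-22.811))/5.7619=13.6332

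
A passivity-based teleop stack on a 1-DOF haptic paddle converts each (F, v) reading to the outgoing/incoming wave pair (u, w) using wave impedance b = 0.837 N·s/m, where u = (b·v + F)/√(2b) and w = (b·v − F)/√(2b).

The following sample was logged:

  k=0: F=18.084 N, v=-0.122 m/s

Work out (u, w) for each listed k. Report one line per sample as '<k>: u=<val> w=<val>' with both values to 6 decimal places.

k=0: b·v=0.837×(-0.122)=-0.102114; √(2b)=1.293832; u=(-0.102114+18.084)/1.293832=13.898167, w=(-0.102114−18.084)/1.293832=-14.056014

0: u=13.898167 w=-14.056014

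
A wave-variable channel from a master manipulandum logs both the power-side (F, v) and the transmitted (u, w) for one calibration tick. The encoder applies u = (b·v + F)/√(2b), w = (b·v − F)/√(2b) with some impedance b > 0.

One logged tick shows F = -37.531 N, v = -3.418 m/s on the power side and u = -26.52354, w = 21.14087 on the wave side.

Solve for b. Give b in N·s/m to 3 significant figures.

u + w = -5.38267;  u + w = √(2b)·v, so √(2b) = -5.38267/(-3.418) = 1.57480.
b = (√(2b))²/2 = 2.48000/2 = 1.24000.
(Check via u − w = 2F/√(2b): u − w = -47.66441, 2F/√(2b) = -47.66443.)

b = 1.24 N·s/m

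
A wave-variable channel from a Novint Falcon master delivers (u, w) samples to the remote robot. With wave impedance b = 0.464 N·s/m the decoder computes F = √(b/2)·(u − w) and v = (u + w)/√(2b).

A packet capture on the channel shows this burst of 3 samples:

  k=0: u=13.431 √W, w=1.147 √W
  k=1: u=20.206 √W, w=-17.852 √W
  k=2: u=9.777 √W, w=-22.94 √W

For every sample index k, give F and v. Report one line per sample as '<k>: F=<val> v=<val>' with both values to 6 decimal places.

k=0: u−w=12.284000, u+w=14.578000; √(b/2)=0.481664, √(2b)=0.963328; F=0.481664×12.284=5.916758, v=14.578000/0.963328=15.132963
k=1: u−w=38.058000, u+w=2.354000; √(b/2)=0.481664, √(2b)=0.963328; F=0.481664×38.058=18.331160, v=2.354000/0.963328=2.443613
k=2: u−w=32.717000, u+w=-13.163000; √(b/2)=0.481664, √(2b)=0.963328; F=0.481664×32.717=15.758594, v=-13.163000/0.963328=-13.664096

0: F=5.916758 v=15.132963
1: F=18.331160 v=2.443613
2: F=15.758594 v=-13.664096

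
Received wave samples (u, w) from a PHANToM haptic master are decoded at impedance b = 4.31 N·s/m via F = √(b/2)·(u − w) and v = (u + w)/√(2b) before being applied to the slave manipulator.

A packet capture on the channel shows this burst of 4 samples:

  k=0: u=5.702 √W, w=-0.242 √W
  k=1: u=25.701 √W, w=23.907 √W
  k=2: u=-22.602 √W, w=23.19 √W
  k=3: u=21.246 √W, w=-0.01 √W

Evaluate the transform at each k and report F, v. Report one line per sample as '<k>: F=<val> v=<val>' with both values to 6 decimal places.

0: F=8.725743 v=1.859683
1: F=2.633577 v=16.896552
2: F=-67.222282 v=0.200274
3: F=31.203634 v=7.233010

k=0: u−w=5.944000, u+w=5.460000; √(b/2)=1.467992, √(2b)=2.935984; F=1.467992×5.944=8.725743, v=5.460000/2.935984=1.859683
k=1: u−w=1.794000, u+w=49.608000; √(b/2)=1.467992, √(2b)=2.935984; F=1.467992×1.794=2.633577, v=49.608000/2.935984=16.896552
k=2: u−w=-45.792000, u+w=0.588000; √(b/2)=1.467992, √(2b)=2.935984; F=1.467992×(-45.792)=-67.222282, v=0.588000/2.935984=0.200274
k=3: u−w=21.256000, u+w=21.236000; √(b/2)=1.467992, √(2b)=2.935984; F=1.467992×21.256=31.203634, v=21.236000/2.935984=7.233010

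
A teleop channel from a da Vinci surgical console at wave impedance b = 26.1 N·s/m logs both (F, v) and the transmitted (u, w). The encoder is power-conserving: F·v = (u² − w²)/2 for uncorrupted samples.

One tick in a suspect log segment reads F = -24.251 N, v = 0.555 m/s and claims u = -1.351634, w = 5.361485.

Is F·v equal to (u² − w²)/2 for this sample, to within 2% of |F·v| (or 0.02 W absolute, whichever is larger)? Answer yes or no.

F·v = (-24.251)×0.555 = -13.459305 W.
(u² − w²)/2 = (1.826914 − 28.745521)/2 = -13.459303 W.
|Δ| = 0.000002;  2% of max(1, |F·v|) = 0.269186.

yes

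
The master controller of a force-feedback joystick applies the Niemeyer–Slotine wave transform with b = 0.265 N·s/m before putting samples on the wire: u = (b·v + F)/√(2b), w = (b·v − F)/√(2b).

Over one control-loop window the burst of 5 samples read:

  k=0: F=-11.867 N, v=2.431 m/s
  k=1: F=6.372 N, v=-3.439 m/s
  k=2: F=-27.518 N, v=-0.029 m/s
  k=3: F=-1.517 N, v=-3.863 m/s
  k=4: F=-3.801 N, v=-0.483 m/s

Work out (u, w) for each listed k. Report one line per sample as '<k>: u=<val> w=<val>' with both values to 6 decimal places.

0: u=-15.415681 w=17.185475
1: u=7.500800 w=-10.004430
2: u=-37.809436 w=37.788324
3: u=-3.489913 w=0.677607
4: u=-5.396890 w=5.045260

k=0: b·v=0.265×2.431=0.644215; √(2b)=0.728011; u=(0.644215+(-11.867))/0.728011=-15.415681, w=(0.644215−(-11.867))/0.728011=17.185475
k=1: b·v=0.265×(-3.439)=-0.911335; √(2b)=0.728011; u=(-0.911335+6.372)/0.728011=7.500800, w=(-0.911335−6.372)/0.728011=-10.004430
k=2: b·v=0.265×(-0.029)=-0.007685; √(2b)=0.728011; u=(-0.007685+(-27.518))/0.728011=-37.809436, w=(-0.007685−(-27.518))/0.728011=37.788324
k=3: b·v=0.265×(-3.863)=-1.023695; √(2b)=0.728011; u=(-1.023695+(-1.517))/0.728011=-3.489913, w=(-1.023695−(-1.517))/0.728011=0.677607
k=4: b·v=0.265×(-0.483)=-0.127995; √(2b)=0.728011; u=(-0.127995+(-3.801))/0.728011=-5.396890, w=(-0.127995−(-3.801))/0.728011=5.045260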